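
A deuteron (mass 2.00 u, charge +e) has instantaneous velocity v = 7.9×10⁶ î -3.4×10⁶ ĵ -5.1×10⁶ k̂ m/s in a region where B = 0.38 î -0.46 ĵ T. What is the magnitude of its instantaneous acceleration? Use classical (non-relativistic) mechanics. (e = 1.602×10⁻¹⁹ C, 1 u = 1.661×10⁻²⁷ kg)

v×B = (-2.35×10⁶, -1.94×10⁶, -2.34×10⁶) N/C.
F = q v×B = (1.602×10⁻¹⁹ C)·(-2.35×10⁶, -1.94×10⁶, -2.34×10⁶) = (-3.76×10⁻¹³, -3.10×10⁻¹³, -3.75×10⁻¹³) N.
|a| = |F|/m = 6.151×10⁻¹³/3.322×10⁻²⁷ ≈ 1.85×10¹⁴ m/s².

|a| ≈ 1.85×10¹⁴ m/s²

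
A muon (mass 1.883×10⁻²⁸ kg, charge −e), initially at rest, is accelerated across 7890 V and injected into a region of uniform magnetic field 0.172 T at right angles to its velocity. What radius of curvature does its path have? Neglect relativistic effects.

r ≈ 0.0250 m

Acceleration: |q|V = ½mv² ⇒ v = √(2|q|V/m) = √(2·1.602×10⁻¹⁹·7890/1.883×10⁻²⁸) ≈ 3.664×10⁶ m/s.
In the field: r = mv/(|q|B) = (1.883×10⁻²⁸)(3.664×10⁶)/((1.602×10⁻¹⁹)(0.172)) ≈ 0.0250 m.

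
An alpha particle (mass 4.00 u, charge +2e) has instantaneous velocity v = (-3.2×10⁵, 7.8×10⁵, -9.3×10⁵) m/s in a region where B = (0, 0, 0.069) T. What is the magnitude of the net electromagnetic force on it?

v×B = (5.38×10⁴, 2.21×10⁴, 0) N/C.
F = q v×B = (3.204×10⁻¹⁹ C)·(5.38×10⁴, 2.21×10⁴, 0) = (1.72×10⁻¹⁴, 7.07×10⁻¹⁵, 0) N.
|F| = 1.86×10⁻¹⁴ N.

|F| ≈ 1.86×10⁻¹⁴ N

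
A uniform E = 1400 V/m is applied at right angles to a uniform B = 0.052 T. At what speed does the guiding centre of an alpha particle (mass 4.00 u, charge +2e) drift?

In crossed fields the guiding centre drifts at v_d = |E×B|/B² = E/B, independent of charge and mass.
v_d = 1400/0.052 = 2.7×10⁴ m/s.

v_d ≈ 2.7×10⁴ m/s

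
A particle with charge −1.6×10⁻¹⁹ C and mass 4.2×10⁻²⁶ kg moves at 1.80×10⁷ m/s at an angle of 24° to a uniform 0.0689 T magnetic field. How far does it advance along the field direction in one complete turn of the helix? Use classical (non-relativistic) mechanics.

v∥ = v cosθ = 1.80×10⁷·cos24° ≈ 1.644×10⁷ m/s.
T = 2πm/(|q|B) = 2π(4.2×10⁻²⁶)/((1.6×10⁻¹⁹)(0.0689)) ≈ 2.394×10⁻⁵ s.
pitch = v∥ T = (1.644×10⁷)(2.394×10⁻⁵) ≈ 394 m.

p ≈ 394 m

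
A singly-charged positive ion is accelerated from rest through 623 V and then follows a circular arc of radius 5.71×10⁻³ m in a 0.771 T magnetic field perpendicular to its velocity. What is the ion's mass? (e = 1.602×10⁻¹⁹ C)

m ≈ 2.49×10⁻²⁷ kg

Combine |q|V = ½mv² and r = mv/(|q|B): eliminate v to get m = qB²r²/(2V).
m = (1.602×10⁻¹⁹)(0.771)²(5.71×10⁻³)²/(2·623) ≈ 2.49×10⁻²⁷ kg.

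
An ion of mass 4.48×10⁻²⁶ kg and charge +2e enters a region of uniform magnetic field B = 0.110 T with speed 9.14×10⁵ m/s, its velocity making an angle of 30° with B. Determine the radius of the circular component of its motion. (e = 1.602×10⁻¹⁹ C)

r ≈ 0.581 m

v⊥ = v sinθ = 9.14×10⁵·sin30° ≈ 4.570×10⁵ m/s.
r = m v⊥/(|q|B) = (4.48×10⁻²⁶)(4.570×10⁵)/((3.204×10⁻¹⁹)(0.110)) ≈ 0.581 m.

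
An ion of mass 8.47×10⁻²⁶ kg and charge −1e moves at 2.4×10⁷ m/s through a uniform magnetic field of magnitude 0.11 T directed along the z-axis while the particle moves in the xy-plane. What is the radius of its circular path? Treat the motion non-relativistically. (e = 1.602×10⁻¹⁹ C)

The magnetic force provides the centripetal force: |q|vB = mv²/r.
r = mv/(|q|B) = (8.47×10⁻²⁶)(2.4×10⁷)/((1.602×10⁻¹⁹)(0.11)) ≈ 120 m.

r ≈ 120 m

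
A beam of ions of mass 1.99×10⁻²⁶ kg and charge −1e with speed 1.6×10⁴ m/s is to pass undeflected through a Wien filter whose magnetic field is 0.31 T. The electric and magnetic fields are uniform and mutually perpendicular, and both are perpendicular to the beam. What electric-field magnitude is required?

E = 5000 V/m

For straight-line motion qE = qvB, so E = vB.
E = 1.6×10⁴ × 0.31 = 5000 V/m.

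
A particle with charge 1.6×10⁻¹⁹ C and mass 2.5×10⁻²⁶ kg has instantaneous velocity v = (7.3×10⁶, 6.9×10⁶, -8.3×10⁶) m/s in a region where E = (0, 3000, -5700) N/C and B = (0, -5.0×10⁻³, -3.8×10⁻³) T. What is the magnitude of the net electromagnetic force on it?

v×B = (-6.77×10⁴, 2.77×10⁴, -3.65×10⁴) N/C.
E + v×B = (-6.77×10⁴, 3.07×10⁴, -4.22×10⁴) N/C.
F = q(E + v×B) = (1.6×10⁻¹⁹ C)·(-6.77×10⁴, 3.07×10⁴, -4.22×10⁴) = (-1.08×10⁻¹⁴, 4.92×10⁻¹⁵, -6.75×10⁻¹⁵) N.
|F| = 1.37×10⁻¹⁴ N.

|F| ≈ 1.37×10⁻¹⁴ N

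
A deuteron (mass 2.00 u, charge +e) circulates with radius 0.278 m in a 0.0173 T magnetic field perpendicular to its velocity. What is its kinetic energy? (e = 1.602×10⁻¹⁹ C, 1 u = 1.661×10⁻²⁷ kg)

KE ≈ 8.93×10⁻¹⁷ J

v = |q|Br/m, then KE = ½mv² = (qBr)²/(2m).
v = (1.602×10⁻¹⁹)(0.0173)(0.278)/3.322×10⁻²⁷ ≈ 2.319×10⁵ m/s.
KE = ½(3.322×10⁻²⁷)(2.319×10⁵)² ≈ 8.93×10⁻¹⁷ J.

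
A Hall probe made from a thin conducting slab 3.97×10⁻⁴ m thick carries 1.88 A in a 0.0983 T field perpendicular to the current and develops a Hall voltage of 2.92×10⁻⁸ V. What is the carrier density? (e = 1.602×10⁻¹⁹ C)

From V_H = IB/(n e t), n = IB/(V_H e t).
n = (1.88)(0.0983)/((2.92×10⁻⁸)(1.602×10⁻¹⁹)(3.97×10⁻⁴)) ≈ 9.95×10²⁸ m⁻³.

n ≈ 9.95×10²⁸ m⁻³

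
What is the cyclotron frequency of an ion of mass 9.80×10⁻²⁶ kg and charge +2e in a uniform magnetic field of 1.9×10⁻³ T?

f ≈ 990 Hz

f = |q|B/(2πm).
f = (3.204×10⁻¹⁹)(1.9×10⁻³)/(2π·9.80×10⁻²⁶) ≈ 990 Hz.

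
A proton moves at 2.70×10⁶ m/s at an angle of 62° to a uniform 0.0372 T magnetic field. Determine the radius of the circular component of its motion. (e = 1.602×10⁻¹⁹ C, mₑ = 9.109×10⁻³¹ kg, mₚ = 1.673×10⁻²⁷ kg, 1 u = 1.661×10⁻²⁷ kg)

v⊥ = v sinθ = 2.70×10⁶·sin62° ≈ 2.384×10⁶ m/s.
r = m v⊥/(|q|B) = (1.673×10⁻²⁷)(2.384×10⁶)/((1.602×10⁻¹⁹)(0.0372)) ≈ 0.669 m.

r ≈ 0.669 m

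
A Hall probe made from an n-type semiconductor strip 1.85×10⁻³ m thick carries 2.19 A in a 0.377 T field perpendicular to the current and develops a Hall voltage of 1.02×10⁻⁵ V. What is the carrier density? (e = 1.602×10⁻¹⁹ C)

n ≈ 2.73×10²⁶ m⁻³

From V_H = IB/(n e t), n = IB/(V_H e t).
n = (2.19)(0.377)/((1.02×10⁻⁵)(1.602×10⁻¹⁹)(1.85×10⁻³)) ≈ 2.73×10²⁶ m⁻³.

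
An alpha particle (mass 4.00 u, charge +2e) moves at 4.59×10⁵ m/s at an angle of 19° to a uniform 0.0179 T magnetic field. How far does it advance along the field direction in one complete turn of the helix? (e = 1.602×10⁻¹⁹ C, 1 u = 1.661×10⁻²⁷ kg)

p ≈ 3.16 m

v∥ = v cosθ = 4.59×10⁵·cos19° ≈ 4.340×10⁵ m/s.
T = 2πm/(|q|B) = 2π(6.644×10⁻²⁷)/((3.204×10⁻¹⁹)(0.0179)) ≈ 7.279×10⁻⁶ s.
pitch = v∥ T = (4.340×10⁵)(7.279×10⁻⁶) ≈ 3.16 m.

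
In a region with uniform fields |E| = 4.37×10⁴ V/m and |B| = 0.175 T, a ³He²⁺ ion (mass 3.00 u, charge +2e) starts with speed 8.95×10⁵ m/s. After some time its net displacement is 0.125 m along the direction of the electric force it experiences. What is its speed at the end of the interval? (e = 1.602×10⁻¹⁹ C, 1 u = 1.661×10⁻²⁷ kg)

B does no work; ΔKE = |q|E d.
½mv_f² = ½mv₀² + |q|Ed = ½(4.983×10⁻²⁷)(8.95×10⁵)² + (3.204×10⁻¹⁹)(4.37×10⁴)(0.125) ≈ 1.996×10⁻¹⁵ J + 1.750×10⁻¹⁵ J ≈ 3.746×10⁻¹⁵ J.
v_f = √(2·3.746×10⁻¹⁵/4.983×10⁻²⁷) ≈ 1.23×10⁶ m/s.

v_f ≈ 1.23×10⁶ m/s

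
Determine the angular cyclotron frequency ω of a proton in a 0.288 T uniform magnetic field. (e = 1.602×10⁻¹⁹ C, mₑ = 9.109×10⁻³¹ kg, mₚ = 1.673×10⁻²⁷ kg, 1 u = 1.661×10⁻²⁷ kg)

ω ≈ 2.76×10⁷ rad/s

ω = |q|B/m.
ω = (1.602×10⁻¹⁹)(0.288)/1.673×10⁻²⁷ ≈ 2.76×10⁷ rad/s.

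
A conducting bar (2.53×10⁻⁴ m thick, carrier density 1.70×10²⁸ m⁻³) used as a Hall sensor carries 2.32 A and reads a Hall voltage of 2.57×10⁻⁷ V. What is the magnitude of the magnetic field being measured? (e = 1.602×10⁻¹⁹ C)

From V_H = IB/(n e t), B = V_H n e t / I.
B = (2.57×10⁻⁷)(1.70×10²⁸)(1.602×10⁻¹⁹)(2.53×10⁻⁴)/2.32 ≈ 0.0763 T.

B ≈ 0.0763 T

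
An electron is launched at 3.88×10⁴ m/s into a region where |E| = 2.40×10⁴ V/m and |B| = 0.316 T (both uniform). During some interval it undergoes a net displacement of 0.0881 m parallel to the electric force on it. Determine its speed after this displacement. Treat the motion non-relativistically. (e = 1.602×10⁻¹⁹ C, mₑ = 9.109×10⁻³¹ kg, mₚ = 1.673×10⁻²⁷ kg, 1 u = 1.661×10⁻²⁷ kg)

B does no work; ΔKE = |q|E d.
½mv_f² = ½mv₀² + |q|Ed = ½(9.109×10⁻³¹)(3.88×10⁴)² + (1.602×10⁻¹⁹)(2.40×10⁴)(0.0881) ≈ 6.857×10⁻²² J + 3.387×10⁻¹⁶ J ≈ 3.387×10⁻¹⁶ J.
v_f = √(2·3.387×10⁻¹⁶/9.109×10⁻³¹) ≈ 2.73×10⁷ m/s.

v_f ≈ 2.73×10⁷ m/s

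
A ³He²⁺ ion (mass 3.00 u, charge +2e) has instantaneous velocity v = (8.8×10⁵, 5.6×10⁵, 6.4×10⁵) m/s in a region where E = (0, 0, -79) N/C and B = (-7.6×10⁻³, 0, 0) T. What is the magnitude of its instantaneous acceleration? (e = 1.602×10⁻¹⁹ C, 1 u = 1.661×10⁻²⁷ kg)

|a| ≈ 4.12×10¹¹ m/s²

v×B = (0, -4860, 4260) N/C.
E + v×B = (0, -4860, 4180) N/C.
F = q(E + v×B) = (3.204×10⁻¹⁹ C)·(0, -4860, 4180) = (0, -1.56×10⁻¹⁵, 1.34×10⁻¹⁵) N.
|a| = |F|/m = 2.054×10⁻¹⁵/4.983×10⁻²⁷ ≈ 4.12×10¹¹ m/s².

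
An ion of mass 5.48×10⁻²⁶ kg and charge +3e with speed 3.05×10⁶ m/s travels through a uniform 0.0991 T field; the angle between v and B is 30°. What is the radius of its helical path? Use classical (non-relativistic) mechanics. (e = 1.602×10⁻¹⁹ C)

r ≈ 1.75 m

v⊥ = v sinθ = 3.05×10⁶·sin30° ≈ 1.525×10⁶ m/s.
r = m v⊥/(|q|B) = (5.48×10⁻²⁶)(1.525×10⁶)/((4.806×10⁻¹⁹)(0.0991)) ≈ 1.75 m.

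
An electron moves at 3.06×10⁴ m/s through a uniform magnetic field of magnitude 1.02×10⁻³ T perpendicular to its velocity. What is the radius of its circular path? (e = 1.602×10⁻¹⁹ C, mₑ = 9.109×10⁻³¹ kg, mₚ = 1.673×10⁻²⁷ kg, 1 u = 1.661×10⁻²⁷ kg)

The magnetic force provides the centripetal force: |q|vB = mv²/r.
r = mv/(|q|B) = (9.109×10⁻³¹)(3.06×10⁴)/((1.602×10⁻¹⁹)(1.02×10⁻³)) ≈ 1.71×10⁻⁴ m.

r ≈ 1.71×10⁻⁴ m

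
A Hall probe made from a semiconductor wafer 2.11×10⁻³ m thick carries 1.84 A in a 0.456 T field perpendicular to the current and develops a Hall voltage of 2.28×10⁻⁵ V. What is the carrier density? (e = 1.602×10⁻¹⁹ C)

From V_H = IB/(n e t), n = IB/(V_H e t).
n = (1.84)(0.456)/((2.28×10⁻⁵)(1.602×10⁻¹⁹)(2.11×10⁻³)) ≈ 1.09×10²⁶ m⁻³.

n ≈ 1.09×10²⁶ m⁻³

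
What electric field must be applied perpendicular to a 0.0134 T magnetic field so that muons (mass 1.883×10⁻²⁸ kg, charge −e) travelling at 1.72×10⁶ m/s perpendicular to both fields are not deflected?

E = 2.30×10⁴ V/m

For straight-line motion qE = qvB, so E = vB.
E = 1.72×10⁶ × 0.0134 = 2.30×10⁴ V/m.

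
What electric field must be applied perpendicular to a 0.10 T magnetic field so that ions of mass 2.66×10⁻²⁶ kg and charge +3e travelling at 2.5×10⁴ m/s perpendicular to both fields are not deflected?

For straight-line motion qE = qvB, so E = vB.
E = 2.5×10⁴ × 0.10 = 2500 V/m.

E = 2500 V/m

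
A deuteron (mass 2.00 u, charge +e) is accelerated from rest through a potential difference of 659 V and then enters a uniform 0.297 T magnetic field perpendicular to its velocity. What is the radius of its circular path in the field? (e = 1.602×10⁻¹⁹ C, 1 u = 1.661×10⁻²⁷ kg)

r ≈ 0.0176 m

Acceleration: |q|V = ½mv² ⇒ v = √(2|q|V/m) = √(2·1.602×10⁻¹⁹·659/3.322×10⁻²⁷) ≈ 2.521×10⁵ m/s.
In the field: r = mv/(|q|B) = (3.322×10⁻²⁷)(2.521×10⁵)/((1.602×10⁻¹⁹)(0.297)) ≈ 0.0176 m.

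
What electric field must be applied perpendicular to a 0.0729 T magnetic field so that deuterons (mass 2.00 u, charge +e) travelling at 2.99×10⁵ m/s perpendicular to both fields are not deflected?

E = 2.18×10⁴ V/m

For straight-line motion qE = qvB, so E = vB.
E = 2.99×10⁵ × 0.0729 = 2.18×10⁴ V/m.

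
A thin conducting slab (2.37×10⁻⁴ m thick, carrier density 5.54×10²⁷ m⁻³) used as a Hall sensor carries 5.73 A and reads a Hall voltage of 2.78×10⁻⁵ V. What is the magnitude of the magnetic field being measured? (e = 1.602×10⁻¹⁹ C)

B ≈ 1.02 T

From V_H = IB/(n e t), B = V_H n e t / I.
B = (2.78×10⁻⁵)(5.54×10²⁷)(1.602×10⁻¹⁹)(2.37×10⁻⁴)/5.73 ≈ 1.02 T.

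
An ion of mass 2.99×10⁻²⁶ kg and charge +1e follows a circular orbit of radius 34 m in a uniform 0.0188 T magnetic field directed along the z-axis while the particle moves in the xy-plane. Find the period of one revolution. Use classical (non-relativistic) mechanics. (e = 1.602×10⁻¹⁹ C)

The cyclotron period depends only on m, q, B: T = 2πm/(|q|B).
T = 2π(2.99×10⁻²⁶)/((1.602×10⁻¹⁹)(0.0188)) ≈ 6.24×10⁻⁵ s.

T ≈ 6.24×10⁻⁵ s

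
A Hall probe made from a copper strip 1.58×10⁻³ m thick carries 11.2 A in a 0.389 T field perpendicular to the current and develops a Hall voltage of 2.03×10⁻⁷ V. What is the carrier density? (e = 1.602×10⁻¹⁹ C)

n ≈ 8.48×10²⁸ m⁻³

From V_H = IB/(n e t), n = IB/(V_H e t).
n = (11.2)(0.389)/((2.03×10⁻⁷)(1.602×10⁻¹⁹)(1.58×10⁻³)) ≈ 8.48×10²⁸ m⁻³.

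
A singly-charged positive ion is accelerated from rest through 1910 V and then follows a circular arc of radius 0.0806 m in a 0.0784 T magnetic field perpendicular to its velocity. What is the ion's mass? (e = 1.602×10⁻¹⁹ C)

m ≈ 1.67×10⁻²⁷ kg

Combine |q|V = ½mv² and r = mv/(|q|B): eliminate v to get m = qB²r²/(2V).
m = (1.602×10⁻¹⁹)(0.0784)²(0.0806)²/(2·1910) ≈ 1.67×10⁻²⁷ kg.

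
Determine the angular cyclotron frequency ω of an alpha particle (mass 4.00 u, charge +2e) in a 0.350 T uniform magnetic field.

ω ≈ 1.69×10⁷ rad/s

ω = |q|B/m.
ω = (3.204×10⁻¹⁹)(0.350)/6.644×10⁻²⁷ ≈ 1.69×10⁷ rad/s.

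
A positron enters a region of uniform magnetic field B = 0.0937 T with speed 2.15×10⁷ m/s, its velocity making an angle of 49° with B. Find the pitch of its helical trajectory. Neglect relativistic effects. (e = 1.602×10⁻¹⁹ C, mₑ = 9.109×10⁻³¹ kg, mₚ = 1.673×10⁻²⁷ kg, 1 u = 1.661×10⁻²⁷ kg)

p ≈ 5.38×10⁻³ m

v∥ = v cosθ = 2.15×10⁷·cos49° ≈ 1.411×10⁷ m/s.
T = 2πm/(|q|B) = 2π(9.109×10⁻³¹)/((1.602×10⁻¹⁹)(0.0937)) ≈ 3.813×10⁻¹⁰ s.
pitch = v∥ T = (1.411×10⁷)(3.813×10⁻¹⁰) ≈ 5.38×10⁻³ m.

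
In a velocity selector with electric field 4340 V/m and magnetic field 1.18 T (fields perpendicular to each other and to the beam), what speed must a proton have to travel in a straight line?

v = 3680 m/s

For undeflected motion the electric and magnetic forces balance: qE = qvB.
v = E/B = 4340/1.18 = 3680 m/s.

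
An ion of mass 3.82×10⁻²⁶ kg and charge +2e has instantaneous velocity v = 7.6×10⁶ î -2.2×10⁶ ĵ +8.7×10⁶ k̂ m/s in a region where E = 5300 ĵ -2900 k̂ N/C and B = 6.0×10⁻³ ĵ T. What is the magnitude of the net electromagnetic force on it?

|F| ≈ 2.17×10⁻¹⁴ N

v×B = (-5.22×10⁴, 0, 4.56×10⁴) N/C.
E + v×B = (-5.22×10⁴, 5300, 4.27×10⁴) N/C.
F = q(E + v×B) = (3.204×10⁻¹⁹ C)·(-5.22×10⁴, 5300, 4.27×10⁴) = (-1.67×10⁻¹⁴, 1.70×10⁻¹⁵, 1.37×10⁻¹⁴) N.
|F| = 2.17×10⁻¹⁴ N.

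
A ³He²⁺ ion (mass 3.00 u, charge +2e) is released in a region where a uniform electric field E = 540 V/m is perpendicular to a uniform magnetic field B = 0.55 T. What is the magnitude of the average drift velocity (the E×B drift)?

v_d ≈ 980 m/s

The E×B drift speed is v_d = E/B.
v_d = 540/0.55 = 980 m/s.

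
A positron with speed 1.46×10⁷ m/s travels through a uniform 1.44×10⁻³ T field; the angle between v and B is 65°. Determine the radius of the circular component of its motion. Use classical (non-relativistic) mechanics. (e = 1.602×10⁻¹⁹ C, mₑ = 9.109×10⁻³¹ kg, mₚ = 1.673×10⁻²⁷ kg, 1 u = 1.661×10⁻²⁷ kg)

r ≈ 0.0522 m

v⊥ = v sinθ = 1.46×10⁷·sin65° ≈ 1.323×10⁷ m/s.
r = m v⊥/(|q|B) = (9.109×10⁻³¹)(1.323×10⁷)/((1.602×10⁻¹⁹)(1.44×10⁻³)) ≈ 0.0522 m.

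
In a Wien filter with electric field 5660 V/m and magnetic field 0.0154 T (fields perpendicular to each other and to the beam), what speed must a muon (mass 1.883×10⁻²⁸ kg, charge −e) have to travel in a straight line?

For undeflected motion the electric and magnetic forces balance: qE = qvB.
v = E/B = 5660/0.0154 = 3.68×10⁵ m/s.

v = 3.68×10⁵ m/s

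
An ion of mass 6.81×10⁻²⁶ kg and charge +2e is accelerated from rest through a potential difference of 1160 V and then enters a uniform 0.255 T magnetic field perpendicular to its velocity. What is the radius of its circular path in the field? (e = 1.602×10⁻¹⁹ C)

Acceleration: |q|V = ½mv² ⇒ v = √(2|q|V/m) = √(2·3.204×10⁻¹⁹·1160/6.81×10⁻²⁶) ≈ 1.045×10⁵ m/s.
In the field: r = mv/(|q|B) = (6.81×10⁻²⁶)(1.045×10⁵)/((3.204×10⁻¹⁹)(0.255)) ≈ 0.0871 m.

r ≈ 0.0871 m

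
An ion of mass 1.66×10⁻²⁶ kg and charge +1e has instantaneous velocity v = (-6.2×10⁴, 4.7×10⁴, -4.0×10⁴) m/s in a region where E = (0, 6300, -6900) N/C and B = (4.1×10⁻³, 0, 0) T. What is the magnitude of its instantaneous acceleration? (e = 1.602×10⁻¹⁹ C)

|a| ≈ 9.05×10¹⁰ m/s²

v×B = (0, -164, -193) N/C.
E + v×B = (0, 6140, -7090) N/C.
F = q(E + v×B) = (1.602×10⁻¹⁹ C)·(0, 6140, -7090) = (0, 9.83×10⁻¹⁶, -1.14×10⁻¹⁵) N.
|a| = |F|/m = 1.502×10⁻¹⁵/1.66×10⁻²⁶ ≈ 9.05×10¹⁰ m/s².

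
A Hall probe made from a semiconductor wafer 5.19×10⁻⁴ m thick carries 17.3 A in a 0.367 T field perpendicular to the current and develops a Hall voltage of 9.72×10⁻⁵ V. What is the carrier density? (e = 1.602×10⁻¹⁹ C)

n ≈ 7.86×10²⁶ m⁻³

From V_H = IB/(n e t), n = IB/(V_H e t).
n = (17.3)(0.367)/((9.72×10⁻⁵)(1.602×10⁻¹⁹)(5.19×10⁻⁴)) ≈ 7.86×10²⁶ m⁻³.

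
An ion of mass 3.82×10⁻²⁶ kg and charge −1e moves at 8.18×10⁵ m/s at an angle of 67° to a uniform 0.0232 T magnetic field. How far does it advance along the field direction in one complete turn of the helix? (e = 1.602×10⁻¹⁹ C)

p ≈ 20.6 m

v∥ = v cosθ = 8.18×10⁵·cos67° ≈ 3.196×10⁵ m/s.
T = 2πm/(|q|B) = 2π(3.82×10⁻²⁶)/((1.602×10⁻¹⁹)(0.0232)) ≈ 6.458×10⁻⁵ s.
pitch = v∥ T = (3.196×10⁵)(6.458×10⁻⁵) ≈ 20.6 m.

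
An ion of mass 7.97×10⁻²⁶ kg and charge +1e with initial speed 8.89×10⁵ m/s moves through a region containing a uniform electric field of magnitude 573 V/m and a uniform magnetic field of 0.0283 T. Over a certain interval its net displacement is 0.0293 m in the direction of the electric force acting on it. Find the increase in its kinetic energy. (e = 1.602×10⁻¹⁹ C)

The magnetic force is always ⟂ v and does no work; only the electric force changes KE.
ΔKE = F_E · d = |q|E d = (1.602×10⁻¹⁹)(573)(0.0293) ≈ 2.69×10⁻¹⁸ J.

ΔKE ≈ 2.69×10⁻¹⁸ J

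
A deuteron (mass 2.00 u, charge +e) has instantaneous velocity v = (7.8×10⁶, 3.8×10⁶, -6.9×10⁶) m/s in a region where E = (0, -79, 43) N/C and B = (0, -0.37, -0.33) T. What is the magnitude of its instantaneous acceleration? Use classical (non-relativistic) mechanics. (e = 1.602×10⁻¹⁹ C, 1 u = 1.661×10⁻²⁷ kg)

v×B = (-3.81×10⁶, 2.57×10⁶, -2.89×10⁶) N/C.
E + v×B = (-3.81×10⁶, 2.57×10⁶, -2.89×10⁶) N/C.
F = q(E + v×B) = (1.602×10⁻¹⁹ C)·(-3.81×10⁶, 2.57×10⁶, -2.89×10⁶) = (-6.10×10⁻¹³, 4.12×10⁻¹³, -4.62×10⁻¹³) N.
|a| = |F|/m = 8.693×10⁻¹³/3.322×10⁻²⁷ ≈ 2.62×10¹⁴ m/s².

|a| ≈ 2.62×10¹⁴ m/s²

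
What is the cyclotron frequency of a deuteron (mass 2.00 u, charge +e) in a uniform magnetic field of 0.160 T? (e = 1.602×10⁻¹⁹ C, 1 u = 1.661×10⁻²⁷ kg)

f = |q|B/(2πm).
f = (1.602×10⁻¹⁹)(0.160)/(2π·3.322×10⁻²⁷) ≈ 1.23×10⁶ Hz.

f ≈ 1.23×10⁶ Hz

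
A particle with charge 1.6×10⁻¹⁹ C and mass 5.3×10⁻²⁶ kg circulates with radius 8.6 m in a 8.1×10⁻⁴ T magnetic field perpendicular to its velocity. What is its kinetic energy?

KE ≈ 73 eV

v = |q|Br/m, then KE = ½mv² = (qBr)²/(2m).
v = (1.6×10⁻¹⁹)(8.1×10⁻⁴)(8.6)/5.3×10⁻²⁶ ≈ 2.103×10⁴ m/s.
KE = ½(5.3×10⁻²⁶)(2.103×10⁴)² ≈ 1.2×10⁻¹⁷ J = 73 eV.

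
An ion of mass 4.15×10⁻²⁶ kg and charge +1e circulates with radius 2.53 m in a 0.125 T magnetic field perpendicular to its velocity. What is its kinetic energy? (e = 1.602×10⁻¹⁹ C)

v = |q|Br/m, then KE = ½mv² = (qBr)²/(2m).
v = (1.602×10⁻¹⁹)(0.125)(2.53)/4.15×10⁻²⁶ ≈ 1.221×10⁶ m/s.
KE = ½(4.15×10⁻²⁶)(1.221×10⁶)² ≈ 3.09×10⁻¹⁴ J.

KE ≈ 3.09×10⁻¹⁴ J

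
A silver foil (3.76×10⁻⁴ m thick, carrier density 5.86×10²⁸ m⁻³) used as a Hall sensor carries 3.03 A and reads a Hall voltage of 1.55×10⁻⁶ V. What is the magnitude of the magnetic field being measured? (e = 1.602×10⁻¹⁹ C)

From V_H = IB/(n e t), B = V_H n e t / I.
B = (1.55×10⁻⁶)(5.86×10²⁸)(1.602×10⁻¹⁹)(3.76×10⁻⁴)/3.03 ≈ 1.81 T.

B ≈ 1.81 T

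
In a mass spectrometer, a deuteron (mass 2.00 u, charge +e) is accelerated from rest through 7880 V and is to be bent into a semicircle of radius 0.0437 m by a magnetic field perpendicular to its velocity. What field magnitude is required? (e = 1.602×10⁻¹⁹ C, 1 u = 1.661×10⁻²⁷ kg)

B ≈ 0.414 T

v = √(2|q|V/m) = √(2·1.602×10⁻¹⁹·7880/3.322×10⁻²⁷) ≈ 8.718×10⁵ m/s.
B = mv/(|q|r) = (3.322×10⁻²⁷)(8.718×10⁵)/((1.602×10⁻¹⁹)(0.0437)) ≈ 0.414 T.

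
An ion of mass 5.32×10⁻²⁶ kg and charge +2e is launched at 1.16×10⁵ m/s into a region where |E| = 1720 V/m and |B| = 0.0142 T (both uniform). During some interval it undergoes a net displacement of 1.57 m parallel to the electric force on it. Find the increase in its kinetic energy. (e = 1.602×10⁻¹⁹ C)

The magnetic force is always ⟂ v and does no work; only the electric force changes KE.
ΔKE = F_E · d = |q|E d = (3.204×10⁻¹⁹)(1720)(1.57) ≈ 8.65×10⁻¹⁶ J.

ΔKE ≈ 8.65×10⁻¹⁶ J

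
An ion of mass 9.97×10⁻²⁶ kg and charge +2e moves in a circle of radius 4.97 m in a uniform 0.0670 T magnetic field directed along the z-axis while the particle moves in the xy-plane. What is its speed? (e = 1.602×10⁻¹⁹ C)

From |q|vB = mv²/r, v = |q|Br/m.
v = (3.204×10⁻¹⁹)(0.0670)(4.97)/9.97×10⁻²⁶ ≈ 1.07×10⁶ m/s.

v ≈ 1.07×10⁶ m/s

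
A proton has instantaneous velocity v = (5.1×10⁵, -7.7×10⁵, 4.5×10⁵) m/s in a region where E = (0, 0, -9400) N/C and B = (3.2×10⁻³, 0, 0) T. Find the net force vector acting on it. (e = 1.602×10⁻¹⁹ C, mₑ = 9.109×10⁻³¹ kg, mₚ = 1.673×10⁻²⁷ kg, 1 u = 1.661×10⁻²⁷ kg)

F ≈ (0, 2.31×10⁻¹⁶, -1.11×10⁻¹⁵) N

v×B = (0, 1440, 2460) N/C.
E + v×B = (0, 1440, -6940) N/C.
F = q(E + v×B) = (1.602×10⁻¹⁹ C)·(0, 1440, -6940) = (0, 2.31×10⁻¹⁶, -1.11×10⁻¹⁵) N.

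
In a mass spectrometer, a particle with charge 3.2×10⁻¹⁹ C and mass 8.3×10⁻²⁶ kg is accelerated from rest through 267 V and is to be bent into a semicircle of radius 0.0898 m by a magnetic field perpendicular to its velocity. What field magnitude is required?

B ≈ 0.131 T

v = √(2|q|V/m) = √(2·3.2×10⁻¹⁹·267/8.3×10⁻²⁶) ≈ 4.537×10⁴ m/s.
B = mv/(|q|r) = (8.3×10⁻²⁶)(4.537×10⁴)/((3.2×10⁻¹⁹)(0.0898)) ≈ 0.131 T.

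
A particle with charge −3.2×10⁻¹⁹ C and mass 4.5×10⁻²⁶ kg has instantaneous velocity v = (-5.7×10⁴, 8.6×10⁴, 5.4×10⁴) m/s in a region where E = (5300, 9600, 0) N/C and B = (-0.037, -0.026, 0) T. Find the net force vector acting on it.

F ≈ (-2.15×10⁻¹⁵, -2.43×10⁻¹⁵, -1.49×10⁻¹⁵) N

v×B = (1400, -2000, 4660) N/C.
E + v×B = (6700, 7600, 4660) N/C.
F = q(E + v×B) = (−3.2×10⁻¹⁹ C)·(6700, 7600, 4660) = (-2.15×10⁻¹⁵, -2.43×10⁻¹⁵, -1.49×10⁻¹⁵) N.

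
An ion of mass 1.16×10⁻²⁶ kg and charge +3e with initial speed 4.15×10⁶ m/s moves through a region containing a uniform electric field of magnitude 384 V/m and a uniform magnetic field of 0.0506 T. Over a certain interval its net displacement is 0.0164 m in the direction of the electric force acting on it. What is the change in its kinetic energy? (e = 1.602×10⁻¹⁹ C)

The magnetic force is always ⟂ v and does no work; only the electric force changes KE.
ΔKE = F_E · d = |q|E d = (4.806×10⁻¹⁹)(384)(0.0164) ≈ 3.03×10⁻¹⁸ J.

ΔKE ≈ 3.03×10⁻¹⁸ J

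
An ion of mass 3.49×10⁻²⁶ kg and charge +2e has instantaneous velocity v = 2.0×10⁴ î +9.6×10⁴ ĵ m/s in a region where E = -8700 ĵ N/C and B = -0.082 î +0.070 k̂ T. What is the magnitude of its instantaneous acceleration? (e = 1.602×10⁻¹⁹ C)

v×B = (6720, -1400, 7870) N/C.
E + v×B = (6720, -1.01×10⁴, 7870) N/C.
F = q(E + v×B) = (3.204×10⁻¹⁹ C)·(6720, -1.01×10⁴, 7870) = (2.15×10⁻¹⁵, -3.24×10⁻¹⁵, 2.52×10⁻¹⁵) N.
|a| = |F|/m = 4.633×10⁻¹⁵/3.49×10⁻²⁶ ≈ 1.33×10¹¹ m/s².

|a| ≈ 1.33×10¹¹ m/s²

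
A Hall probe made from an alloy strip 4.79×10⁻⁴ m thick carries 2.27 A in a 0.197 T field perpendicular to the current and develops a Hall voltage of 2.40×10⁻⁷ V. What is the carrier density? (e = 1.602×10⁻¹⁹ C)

n ≈ 2.43×10²⁸ m⁻³

From V_H = IB/(n e t), n = IB/(V_H e t).
n = (2.27)(0.197)/((2.40×10⁻⁷)(1.602×10⁻¹⁹)(4.79×10⁻⁴)) ≈ 2.43×10²⁸ m⁻³.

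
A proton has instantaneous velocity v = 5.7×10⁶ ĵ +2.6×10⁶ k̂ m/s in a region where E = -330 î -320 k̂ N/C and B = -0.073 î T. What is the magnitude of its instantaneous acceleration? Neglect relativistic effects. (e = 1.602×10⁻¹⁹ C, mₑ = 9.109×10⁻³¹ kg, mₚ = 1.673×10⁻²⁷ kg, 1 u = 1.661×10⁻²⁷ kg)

|a| ≈ 4.38×10¹³ m/s²

v×B = (0, -1.90×10⁵, 4.16×10⁵) N/C.
E + v×B = (-330, -1.90×10⁵, 4.16×10⁵) N/C.
F = q(E + v×B) = (1.602×10⁻¹⁹ C)·(-330, -1.90×10⁵, 4.16×10⁵) = (-5.29×10⁻¹⁷, -3.04×10⁻¹⁴, 6.66×10⁻¹⁴) N.
|a| = |F|/m = 7.322×10⁻¹⁴/1.673×10⁻²⁷ ≈ 4.38×10¹³ m/s².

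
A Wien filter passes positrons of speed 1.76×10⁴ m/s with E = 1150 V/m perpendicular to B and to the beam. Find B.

Balance of forces in the selector: qE = qvB ⇒ B = E/v.
B = 1150/1.76×10⁴ = 0.0653 T.

B = 0.0653 T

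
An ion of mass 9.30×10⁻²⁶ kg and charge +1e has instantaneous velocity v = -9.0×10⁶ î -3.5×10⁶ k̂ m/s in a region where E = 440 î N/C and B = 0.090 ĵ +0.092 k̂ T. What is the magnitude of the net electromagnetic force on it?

|F| ≈ 1.92×10⁻¹³ N

v×B = (3.15×10⁵, 8.28×10⁵, -8.10×10⁵) N/C.
E + v×B = (3.15×10⁵, 8.28×10⁵, -8.10×10⁵) N/C.
F = q(E + v×B) = (1.602×10⁻¹⁹ C)·(3.15×10⁵, 8.28×10⁵, -8.10×10⁵) = (5.05×10⁻¹⁴, 1.33×10⁻¹³, -1.30×10⁻¹³) N.
|F| = 1.92×10⁻¹³ N.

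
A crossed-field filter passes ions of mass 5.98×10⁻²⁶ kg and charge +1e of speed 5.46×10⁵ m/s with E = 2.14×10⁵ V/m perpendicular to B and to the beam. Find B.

B = 0.392 T

Balance of forces in the selector: qE = qvB ⇒ B = E/v.
B = 2.14×10⁵/5.46×10⁵ = 0.392 T.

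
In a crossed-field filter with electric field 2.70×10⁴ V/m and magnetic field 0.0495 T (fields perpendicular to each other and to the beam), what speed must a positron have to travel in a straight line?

Zero net Lorentz force requires |qE| = |q v×B|, i.e. E = vB.
v = E/B = 2.70×10⁴/0.0495 = 5.45×10⁵ m/s.

v = 5.45×10⁵ m/s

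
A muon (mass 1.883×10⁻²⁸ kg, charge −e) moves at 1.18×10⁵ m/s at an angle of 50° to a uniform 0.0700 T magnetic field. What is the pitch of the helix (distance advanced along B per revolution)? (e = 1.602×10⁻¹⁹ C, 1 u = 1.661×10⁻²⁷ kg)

v∥ = v cosθ = 1.18×10⁵·cos50° ≈ 7.585×10⁴ m/s.
T = 2πm/(|q|B) = 2π(1.883×10⁻²⁸)/((1.602×10⁻¹⁹)(0.0700)) ≈ 1.055×10⁻⁷ s.
pitch = v∥ T = (7.585×10⁴)(1.055×10⁻⁷) ≈ 8.00×10⁻³ m.

p ≈ 8.00×10⁻³ m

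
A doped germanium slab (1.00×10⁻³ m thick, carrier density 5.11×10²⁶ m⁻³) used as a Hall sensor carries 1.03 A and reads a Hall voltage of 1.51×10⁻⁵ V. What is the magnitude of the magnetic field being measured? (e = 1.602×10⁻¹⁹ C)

From V_H = IB/(n e t), B = V_H n e t / I.
B = (1.51×10⁻⁵)(5.11×10²⁶)(1.602×10⁻¹⁹)(1.00×10⁻³)/1.03 ≈ 1.20 T.

B ≈ 1.20 T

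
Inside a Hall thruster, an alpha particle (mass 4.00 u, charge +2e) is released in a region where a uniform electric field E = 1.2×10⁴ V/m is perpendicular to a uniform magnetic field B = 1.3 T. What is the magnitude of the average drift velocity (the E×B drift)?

v_d ≈ 9200 m/s

The steady drift has the magnetic force balancing the electric force, so v_d = E/B.
v_d = 1.2×10⁴/1.3 = 9200 m/s.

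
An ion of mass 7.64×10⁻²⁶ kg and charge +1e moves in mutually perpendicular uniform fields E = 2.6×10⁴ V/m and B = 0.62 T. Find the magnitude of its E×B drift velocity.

The E×B drift speed is v_d = E/B.
v_d = 2.6×10⁴/0.62 = 4.2×10⁴ m/s.

v_d ≈ 4.2×10⁴ m/s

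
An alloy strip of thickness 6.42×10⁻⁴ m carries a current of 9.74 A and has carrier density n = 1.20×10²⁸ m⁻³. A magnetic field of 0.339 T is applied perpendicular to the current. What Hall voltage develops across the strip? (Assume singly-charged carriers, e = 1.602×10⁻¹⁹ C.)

V_H ≈ 2.68×10⁻⁶ V

V_H = IB/(n e t).
V_H = (9.74)(0.339)/((1.20×10²⁸)(1.602×10⁻¹⁹)(6.42×10⁻⁴)) ≈ 2.68×10⁻⁶ V.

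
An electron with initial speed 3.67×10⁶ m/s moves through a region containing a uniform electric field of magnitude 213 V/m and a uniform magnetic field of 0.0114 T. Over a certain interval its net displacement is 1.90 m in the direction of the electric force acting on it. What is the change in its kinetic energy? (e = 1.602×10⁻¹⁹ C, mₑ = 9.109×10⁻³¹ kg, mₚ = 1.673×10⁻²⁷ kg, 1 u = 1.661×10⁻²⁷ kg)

The magnetic force is always ⟂ v and does no work; only the electric force changes KE.
ΔKE = F_E · d = |q|E d = (1.602×10⁻¹⁹)(213)(1.90) ≈ 6.48×10⁻¹⁷ J.

ΔKE ≈ 6.48×10⁻¹⁷ J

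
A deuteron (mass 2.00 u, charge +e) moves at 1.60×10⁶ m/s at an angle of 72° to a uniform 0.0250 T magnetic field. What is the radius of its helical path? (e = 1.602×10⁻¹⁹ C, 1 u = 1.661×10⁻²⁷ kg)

r ≈ 1.26 m

v⊥ = v sinθ = 1.60×10⁶·sin72° ≈ 1.522×10⁶ m/s.
r = m v⊥/(|q|B) = (3.322×10⁻²⁷)(1.522×10⁶)/((1.602×10⁻¹⁹)(0.0250)) ≈ 1.26 m.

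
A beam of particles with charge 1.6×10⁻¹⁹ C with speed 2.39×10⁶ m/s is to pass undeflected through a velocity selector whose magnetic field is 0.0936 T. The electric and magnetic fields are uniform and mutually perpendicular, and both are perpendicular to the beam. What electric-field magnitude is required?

For straight-line motion qE = qvB, so E = vB.
E = 2.39×10⁶ × 0.0936 = 2.24×10⁵ V/m.

E = 2.24×10⁵ V/m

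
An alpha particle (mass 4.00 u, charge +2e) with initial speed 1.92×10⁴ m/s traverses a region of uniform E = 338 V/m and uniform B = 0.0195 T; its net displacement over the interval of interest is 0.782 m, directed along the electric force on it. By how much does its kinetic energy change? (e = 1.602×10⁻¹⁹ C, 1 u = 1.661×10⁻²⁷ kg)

ΔKE ≈ 8.47×10⁻¹⁷ J

The magnetic force is always ⟂ v and does no work; only the electric force changes KE.
ΔKE = F_E · d = |q|E d = (3.204×10⁻¹⁹)(338)(0.782) ≈ 8.47×10⁻¹⁷ J.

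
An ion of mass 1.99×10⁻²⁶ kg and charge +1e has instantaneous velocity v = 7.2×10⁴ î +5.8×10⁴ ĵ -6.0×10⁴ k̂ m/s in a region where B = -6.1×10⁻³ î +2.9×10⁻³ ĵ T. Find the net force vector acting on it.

F ≈ (2.79×10⁻¹⁷, 5.86×10⁻¹⁷, 9.01×10⁻¹⁷) N

v×B = (174, 366, 563) N/C.
F = q v×B = (1.602×10⁻¹⁹ C)·(174, 366, 563) = (2.79×10⁻¹⁷, 5.86×10⁻¹⁷, 9.01×10⁻¹⁷) N.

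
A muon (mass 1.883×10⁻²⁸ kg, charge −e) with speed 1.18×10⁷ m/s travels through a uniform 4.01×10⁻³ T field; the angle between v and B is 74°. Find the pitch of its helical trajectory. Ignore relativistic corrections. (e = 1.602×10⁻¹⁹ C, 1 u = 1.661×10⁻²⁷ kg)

v∥ = v cosθ = 1.18×10⁷·cos74° ≈ 3.253×10⁶ m/s.
T = 2πm/(|q|B) = 2π(1.883×10⁻²⁸)/((1.602×10⁻¹⁹)(4.01×10⁻³)) ≈ 1.842×10⁻⁶ s.
pitch = v∥ T = (3.253×10⁶)(1.842×10⁻⁶) ≈ 5.99 m.

p ≈ 5.99 m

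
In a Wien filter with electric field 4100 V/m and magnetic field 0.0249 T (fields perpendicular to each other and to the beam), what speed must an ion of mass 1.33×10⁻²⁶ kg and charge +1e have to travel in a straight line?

Straight-line motion ⇒ electric and magnetic forces cancel, so E = vB.
v = E/B = 4100/0.0249 = 1.65×10⁵ m/s.

v = 1.65×10⁵ m/s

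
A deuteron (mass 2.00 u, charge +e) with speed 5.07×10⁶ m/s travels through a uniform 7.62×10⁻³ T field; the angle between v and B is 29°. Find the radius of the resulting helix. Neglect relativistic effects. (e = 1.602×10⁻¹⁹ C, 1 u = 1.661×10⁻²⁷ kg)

r ≈ 6.69 m

v⊥ = v sinθ = 5.07×10⁶·sin29° ≈ 2.458×10⁶ m/s.
r = m v⊥/(|q|B) = (3.322×10⁻²⁷)(2.458×10⁶)/((1.602×10⁻¹⁹)(7.62×10⁻³)) ≈ 6.69 m.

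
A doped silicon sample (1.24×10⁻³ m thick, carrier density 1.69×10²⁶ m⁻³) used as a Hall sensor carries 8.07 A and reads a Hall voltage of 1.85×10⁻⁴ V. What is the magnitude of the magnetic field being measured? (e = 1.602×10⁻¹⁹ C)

From V_H = IB/(n e t), B = V_H n e t / I.
B = (1.85×10⁻⁴)(1.69×10²⁶)(1.602×10⁻¹⁹)(1.24×10⁻³)/8.07 ≈ 0.770 T.

B ≈ 0.770 T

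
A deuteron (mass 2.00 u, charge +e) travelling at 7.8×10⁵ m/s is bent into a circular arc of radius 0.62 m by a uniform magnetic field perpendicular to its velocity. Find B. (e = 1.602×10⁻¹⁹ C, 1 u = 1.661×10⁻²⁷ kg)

B ≈ 0.026 T

From |q|vB = mv²/r, B = mv/(|q|r).
B = (3.322×10⁻²⁷)(7.8×10⁵)/((1.602×10⁻¹⁹)(0.62)) ≈ 0.026 T.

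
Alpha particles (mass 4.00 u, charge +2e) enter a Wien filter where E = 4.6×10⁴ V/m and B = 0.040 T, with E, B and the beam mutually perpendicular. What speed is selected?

For undeflected motion the electric and magnetic forces balance: qE = qvB.
v = E/B = 4.6×10⁴/0.040 = 1.2×10⁶ m/s.

v = 1.2×10⁶ m/s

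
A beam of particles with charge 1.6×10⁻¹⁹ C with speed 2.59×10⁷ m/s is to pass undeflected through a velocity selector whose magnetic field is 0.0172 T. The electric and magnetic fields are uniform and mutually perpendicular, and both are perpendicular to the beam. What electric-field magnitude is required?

For straight-line motion qE = qvB, so E = vB.
E = 2.59×10⁷ × 0.0172 = 4.45×10⁵ V/m.

E = 4.45×10⁵ V/m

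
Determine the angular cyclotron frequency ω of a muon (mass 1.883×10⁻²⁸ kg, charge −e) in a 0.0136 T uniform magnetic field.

ω ≈ 1.16×10⁷ rad/s

ω = |q|B/m.
ω = (1.602×10⁻¹⁹)(0.0136)/1.883×10⁻²⁸ ≈ 1.16×10⁷ rad/s.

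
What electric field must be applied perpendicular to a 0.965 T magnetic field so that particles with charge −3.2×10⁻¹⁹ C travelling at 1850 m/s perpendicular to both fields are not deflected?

For straight-line motion qE = qvB, so E = vB.
E = 1850 × 0.965 = 1790 V/m.

E = 1790 V/m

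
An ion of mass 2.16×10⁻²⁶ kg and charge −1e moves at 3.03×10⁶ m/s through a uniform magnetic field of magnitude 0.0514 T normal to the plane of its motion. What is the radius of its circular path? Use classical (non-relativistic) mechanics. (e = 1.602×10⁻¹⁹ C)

The magnetic force provides the centripetal force: |q|vB = mv²/r.
r = mv/(|q|B) = (2.16×10⁻²⁶)(3.03×10⁶)/((1.602×10⁻¹⁹)(0.0514)) ≈ 7.95 m.

r ≈ 7.95 m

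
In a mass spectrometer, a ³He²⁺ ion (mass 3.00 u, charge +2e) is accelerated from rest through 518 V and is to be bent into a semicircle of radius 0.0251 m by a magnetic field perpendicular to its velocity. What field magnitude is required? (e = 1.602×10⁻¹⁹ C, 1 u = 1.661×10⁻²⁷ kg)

v = √(2|q|V/m) = √(2·3.204×10⁻¹⁹·518/4.983×10⁻²⁷) ≈ 2.581×10⁵ m/s.
B = mv/(|q|r) = (4.983×10⁻²⁷)(2.581×10⁵)/((3.204×10⁻¹⁹)(0.0251)) ≈ 0.160 T.

B ≈ 0.160 T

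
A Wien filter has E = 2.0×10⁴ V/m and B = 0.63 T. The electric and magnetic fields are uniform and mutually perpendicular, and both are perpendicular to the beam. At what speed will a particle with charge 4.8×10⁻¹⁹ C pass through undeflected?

Straight-line motion ⇒ electric and magnetic forces cancel, so E = vB.
v = E/B = 2.0×10⁴/0.63 = 3.2×10⁴ m/s.
The result is independent of the particle's charge and mass.

v = 3.2×10⁴ m/s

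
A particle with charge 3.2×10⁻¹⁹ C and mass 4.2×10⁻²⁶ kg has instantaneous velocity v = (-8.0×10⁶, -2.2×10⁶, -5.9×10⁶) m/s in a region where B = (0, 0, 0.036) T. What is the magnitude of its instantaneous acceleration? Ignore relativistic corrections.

v×B = (-7.92×10⁴, 2.88×10⁵, 0) N/C.
F = q v×B = (3.2×10⁻¹⁹ C)·(-7.92×10⁴, 2.88×10⁵, 0) = (-2.53×10⁻¹⁴, 9.22×10⁻¹⁴, 0) N.
|a| = |F|/m = 9.558×10⁻¹⁴/4.2×10⁻²⁶ ≈ 2.28×10¹² m/s².

|a| ≈ 2.28×10¹² m/s²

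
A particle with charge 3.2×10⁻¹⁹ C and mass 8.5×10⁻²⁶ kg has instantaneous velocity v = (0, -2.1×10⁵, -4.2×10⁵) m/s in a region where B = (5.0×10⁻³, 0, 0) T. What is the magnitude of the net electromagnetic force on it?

|F| ≈ 7.51×10⁻¹⁶ N

v×B = (0, -2100, 1050) N/C.
F = q v×B = (3.2×10⁻¹⁹ C)·(0, -2100, 1050) = (0, -6.72×10⁻¹⁶, 3.36×10⁻¹⁶) N.
|F| = 7.51×10⁻¹⁶ N.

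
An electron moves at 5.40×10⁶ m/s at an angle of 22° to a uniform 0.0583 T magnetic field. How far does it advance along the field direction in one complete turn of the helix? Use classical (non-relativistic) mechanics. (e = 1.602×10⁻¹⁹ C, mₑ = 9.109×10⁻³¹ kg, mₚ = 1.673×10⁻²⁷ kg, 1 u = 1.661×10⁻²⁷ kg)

p ≈ 3.07×10⁻³ m

v∥ = v cosθ = 5.40×10⁶·cos22° ≈ 5.007×10⁶ m/s.
T = 2πm/(|q|B) = 2π(9.109×10⁻³¹)/((1.602×10⁻¹⁹)(0.0583)) ≈ 6.128×10⁻¹⁰ s.
pitch = v∥ T = (5.007×10⁶)(6.128×10⁻¹⁰) ≈ 3.07×10⁻³ m.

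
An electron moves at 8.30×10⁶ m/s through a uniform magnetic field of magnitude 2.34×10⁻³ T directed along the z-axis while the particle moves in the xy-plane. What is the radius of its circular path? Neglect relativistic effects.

The magnetic force provides the centripetal force: |q|vB = mv²/r.
r = mv/(|q|B) = (9.109×10⁻³¹)(8.30×10⁶)/((1.602×10⁻¹⁹)(2.34×10⁻³)) ≈ 0.0202 m.

r ≈ 0.0202 m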